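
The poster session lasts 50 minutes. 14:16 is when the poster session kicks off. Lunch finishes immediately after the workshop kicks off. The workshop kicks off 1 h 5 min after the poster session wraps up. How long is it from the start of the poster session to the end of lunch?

The poster session ends at 14:16 + 50 min = 15:06.
The workshop starts at 15:06 + 65 min = 16:11.
So lunch ends at 16:11.
From 14:16 to 16:11 is 1 h 55 min.

1 h 55 min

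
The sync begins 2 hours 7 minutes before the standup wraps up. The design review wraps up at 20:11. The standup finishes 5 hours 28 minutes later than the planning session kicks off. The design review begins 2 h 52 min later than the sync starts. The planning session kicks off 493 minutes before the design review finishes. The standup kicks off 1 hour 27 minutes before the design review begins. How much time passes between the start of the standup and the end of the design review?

The planning session starts at 20:11 − 493 min = 11:58.
The standup ends at 11:58 + 328 min = 17:26.
The sync starts at 17:26 − 127 min = 15:19.
The design review starts at 15:19 + 172 min = 18:11.
The standup starts at 18:11 − 87 min = 16:44.
From 16:44 to 20:11 is 3 hours 27 minutes.

3 hours 27 minutes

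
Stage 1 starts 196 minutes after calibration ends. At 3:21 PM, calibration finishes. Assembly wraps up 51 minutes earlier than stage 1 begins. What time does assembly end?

5:46 PM

Stage 1 starts at 3:21 PM + 196 min = 6:37 PM.
Assembly ends at 6:37 PM − 51 min = 5:46 PM.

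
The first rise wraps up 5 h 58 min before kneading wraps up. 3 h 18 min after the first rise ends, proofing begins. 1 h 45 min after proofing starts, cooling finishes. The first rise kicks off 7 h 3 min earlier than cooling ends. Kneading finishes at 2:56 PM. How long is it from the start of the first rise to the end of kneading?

The first rise ends at 2:56 PM − 358 min = 8:58 AM.
Proofing starts at 8:58 AM + 198 min = 12:16 PM.
Cooling ends at 12:16 PM + 105 min = 2:01 PM.
The first rise starts at 2:01 PM − 423 min = 6:58 AM.
From 6:58 AM to 2:56 PM is 478 minutes.

478 minutes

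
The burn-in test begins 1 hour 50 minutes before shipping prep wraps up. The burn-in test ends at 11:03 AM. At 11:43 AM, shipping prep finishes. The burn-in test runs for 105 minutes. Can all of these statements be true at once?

No

The burn-in test starts at 11:43 AM − 110 min = 9:53 AM.
The burn-in test ends at 9:53 AM + 105 min = 11:38 AM.
But the burn-in test is also said to end at 11:03 AM — a 35-minute conflict.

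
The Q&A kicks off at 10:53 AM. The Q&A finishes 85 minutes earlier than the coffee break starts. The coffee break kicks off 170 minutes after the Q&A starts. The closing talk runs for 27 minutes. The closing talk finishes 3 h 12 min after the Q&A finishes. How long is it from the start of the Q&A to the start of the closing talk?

The coffee break starts at 10:53 AM + 170 min = 1:43 PM.
The Q&A ends at 1:43 PM − 85 min = 12:18 PM.
The closing talk ends at 12:18 PM + 192 min = 3:30 PM.
The closing talk starts at 3:30 PM − 27 min = 3:03 PM.
From 10:53 AM to 3:03 PM is 4 hours 10 minutes.

4 hours 10 minutes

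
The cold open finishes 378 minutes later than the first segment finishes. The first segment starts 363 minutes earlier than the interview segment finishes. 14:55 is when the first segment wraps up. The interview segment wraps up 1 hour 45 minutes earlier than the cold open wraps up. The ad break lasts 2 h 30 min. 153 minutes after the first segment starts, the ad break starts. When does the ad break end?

The cold open ends at 14:55 + 378 min = 21:13.
The interview segment ends at 21:13 − 105 min = 19:28.
The first segment starts at 19:28 − 363 min = 13:25.
The ad break starts at 13:25 + 153 min = 15:58.
The ad break ends at 15:58 + 150 min = 18:28.

18:28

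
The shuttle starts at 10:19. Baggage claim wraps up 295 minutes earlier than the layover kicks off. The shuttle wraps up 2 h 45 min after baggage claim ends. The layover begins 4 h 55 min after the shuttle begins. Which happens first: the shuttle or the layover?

The layover starts at 10:19 + 295 min = 15:14.
The shuttle starts at 10:19 and the layover starts at 15:14, so the shuttle is first.

the shuttle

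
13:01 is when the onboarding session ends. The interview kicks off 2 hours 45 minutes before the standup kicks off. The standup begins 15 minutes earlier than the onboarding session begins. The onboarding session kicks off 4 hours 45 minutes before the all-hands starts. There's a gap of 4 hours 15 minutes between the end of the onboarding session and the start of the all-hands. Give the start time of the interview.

09:31

The all-hands starts at 13:01 + 255 min = 17:16.
The onboarding session starts at 17:16 − 285 min = 12:31.
The standup starts at 12:31 − 15 min = 12:16.
The interview starts at 12:16 − 165 min = 09:31.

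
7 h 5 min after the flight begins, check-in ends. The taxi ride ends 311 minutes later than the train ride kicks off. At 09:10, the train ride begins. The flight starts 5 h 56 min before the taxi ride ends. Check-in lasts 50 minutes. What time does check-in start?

14:40

The taxi ride ends at 09:10 + 311 min = 14:21.
The flight starts at 14:21 − 356 min = 08:25.
Check-in ends at 08:25 + 425 min = 15:30.
Check-in starts at 15:30 − 50 min = 14:40.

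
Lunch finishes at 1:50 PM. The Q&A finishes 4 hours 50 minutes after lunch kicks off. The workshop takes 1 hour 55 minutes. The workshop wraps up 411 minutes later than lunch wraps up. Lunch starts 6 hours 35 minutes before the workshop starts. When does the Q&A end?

The workshop ends at 1:50 PM + 411 min = 8:41 PM.
The workshop starts at 8:41 PM − 115 min = 6:46 PM.
Lunch starts at 6:46 PM − 395 min = 12:11 PM.
The Q&A ends at 12:11 PM + 290 min = 5:01 PM.

5:01 PM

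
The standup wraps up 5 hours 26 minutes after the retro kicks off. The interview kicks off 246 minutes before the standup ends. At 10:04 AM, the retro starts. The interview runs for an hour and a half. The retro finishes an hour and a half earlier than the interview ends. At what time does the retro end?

The standup ends at 10:04 AM + 326 min = 3:30 PM.
The interview starts at 3:30 PM − 246 min = 11:24 AM.
The interview ends at 11:24 AM + 90 min = 12:54 PM.
The retro ends at 12:54 PM − 90 min = 11:24 AM.

11:24 AM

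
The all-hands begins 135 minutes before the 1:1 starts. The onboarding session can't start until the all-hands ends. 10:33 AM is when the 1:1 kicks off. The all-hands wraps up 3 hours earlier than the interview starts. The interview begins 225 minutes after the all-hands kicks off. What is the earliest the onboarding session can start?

The all-hands starts at 10:33 AM − 135 min = 8:18 AM.
The interview starts at 8:18 AM + 225 min = 12:03 PM.
The all-hands ends at 12:03 PM − 180 min = 9:03 AM.
The onboarding session is bounded by the all-hands, so the earliest it can start is 9:03 AM.

9:03 AM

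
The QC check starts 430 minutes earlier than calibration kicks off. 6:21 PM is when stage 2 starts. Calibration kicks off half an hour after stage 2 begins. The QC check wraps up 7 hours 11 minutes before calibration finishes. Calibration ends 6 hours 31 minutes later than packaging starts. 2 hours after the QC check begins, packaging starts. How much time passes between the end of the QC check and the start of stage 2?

5 hours 20 minutes

Calibration starts at 6:21 PM + 30 min = 6:51 PM.
The QC check starts at 6:51 PM − 430 min = 11:41 AM.
Packaging starts at 11:41 AM + 120 min = 1:41 PM.
Calibration ends at 1:41 PM + 391 min = 8:12 PM.
The QC check ends at 8:12 PM − 431 min = 1:01 PM.
From 1:01 PM to 6:21 PM is 5 hours 20 minutes.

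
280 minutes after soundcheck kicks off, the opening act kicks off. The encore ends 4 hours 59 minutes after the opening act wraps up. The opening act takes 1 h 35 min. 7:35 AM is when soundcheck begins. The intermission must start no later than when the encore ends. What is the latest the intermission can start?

The opening act starts at 7:35 AM + 280 min = 12:15 PM.
The opening act ends at 12:15 PM + 95 min = 1:50 PM.
The encore ends at 1:50 PM + 299 min = 6:49 PM.
The intermission is bounded by the encore, so the latest it can start is 6:49 PM.

6:49 PM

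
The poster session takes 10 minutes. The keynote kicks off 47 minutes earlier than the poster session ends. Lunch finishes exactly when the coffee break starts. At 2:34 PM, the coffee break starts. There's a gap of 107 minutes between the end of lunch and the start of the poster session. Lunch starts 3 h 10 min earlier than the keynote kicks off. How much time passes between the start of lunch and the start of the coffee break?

Lunch ends at 2:34 PM.
The poster session starts at 2:34 PM + 107 min = 4:21 PM.
The poster session ends at 4:21 PM + 10 min = 4:31 PM.
The keynote starts at 4:31 PM − 47 min = 3:44 PM.
Lunch starts at 3:44 PM − 190 min = 12:34 PM.
From 12:34 PM to 2:34 PM is 2 hours.

2 hours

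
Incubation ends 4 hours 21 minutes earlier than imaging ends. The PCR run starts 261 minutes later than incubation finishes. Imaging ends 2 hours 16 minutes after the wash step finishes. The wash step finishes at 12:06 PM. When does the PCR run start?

Imaging ends at 12:06 PM + 136 min = 2:22 PM.
Incubation ends at 2:22 PM − 261 min = 10:01 AM.
The PCR run starts at 10:01 AM + 261 min = 2:22 PM.

2:22 PM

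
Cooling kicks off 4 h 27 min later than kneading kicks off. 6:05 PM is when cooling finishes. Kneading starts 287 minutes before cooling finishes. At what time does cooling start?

5:45 PM

Kneading starts at 6:05 PM − 287 min = 1:18 PM.
Cooling starts at 1:18 PM + 267 min = 5:45 PM.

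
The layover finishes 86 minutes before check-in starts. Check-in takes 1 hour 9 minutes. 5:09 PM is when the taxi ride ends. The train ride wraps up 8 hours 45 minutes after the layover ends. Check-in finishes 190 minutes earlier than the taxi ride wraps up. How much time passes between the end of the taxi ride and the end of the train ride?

Check-in ends at 5:09 PM − 190 min = 1:59 PM.
Check-in starts at 1:59 PM − 69 min = 12:50 PM.
The layover ends at 12:50 PM − 86 min = 11:24 AM.
The train ride ends at 11:24 AM + 525 min = 8:09 PM.
From 5:09 PM to 8:09 PM is 3 hours.

3 hours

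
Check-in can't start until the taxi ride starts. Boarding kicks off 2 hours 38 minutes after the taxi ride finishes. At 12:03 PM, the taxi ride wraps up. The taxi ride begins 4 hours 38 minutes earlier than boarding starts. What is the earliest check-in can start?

Boarding starts at 12:03 PM + 158 min = 2:41 PM.
The taxi ride starts at 2:41 PM − 278 min = 10:03 AM.
Check-in is bounded by the taxi ride, so the earliest it can start is 10:03 AM.

10:03 AM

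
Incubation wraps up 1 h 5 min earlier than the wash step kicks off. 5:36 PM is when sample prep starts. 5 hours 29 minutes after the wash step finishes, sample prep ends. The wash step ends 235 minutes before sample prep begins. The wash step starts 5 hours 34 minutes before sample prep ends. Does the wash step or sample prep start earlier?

The wash step ends at 5:36 PM − 235 min = 1:41 PM.
Sample prep ends at 1:41 PM + 329 min = 7:10 PM.
The wash step starts at 7:10 PM − 334 min = 1:36 PM.
The wash step starts at 1:36 PM and sample prep starts at 5:36 PM, so the wash step is first.

the wash step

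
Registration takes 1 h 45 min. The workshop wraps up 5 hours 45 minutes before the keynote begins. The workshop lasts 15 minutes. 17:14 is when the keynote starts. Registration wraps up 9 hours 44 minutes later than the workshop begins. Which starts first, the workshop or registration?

The workshop ends at 17:14 − 345 min = 11:29.
The workshop starts at 11:29 − 15 min = 11:14.
Registration ends at 11:14 + 584 min = 20:58.
Registration starts at 20:58 − 105 min = 19:13.
The workshop starts at 11:14 and registration starts at 19:13, so the workshop is first.

the workshop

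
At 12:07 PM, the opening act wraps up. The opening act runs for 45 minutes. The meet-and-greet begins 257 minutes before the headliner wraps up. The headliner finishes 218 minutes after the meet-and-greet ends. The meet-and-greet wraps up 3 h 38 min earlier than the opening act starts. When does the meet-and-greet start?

The opening act starts at 12:07 PM − 45 min = 11:22 AM.
The meet-and-greet ends at 11:22 AM − 218 min = 7:44 AM.
The headliner ends at 7:44 AM + 218 min = 11:22 AM.
The meet-and-greet starts at 11:22 AM − 257 min = 7:05 AM.

7:05 AM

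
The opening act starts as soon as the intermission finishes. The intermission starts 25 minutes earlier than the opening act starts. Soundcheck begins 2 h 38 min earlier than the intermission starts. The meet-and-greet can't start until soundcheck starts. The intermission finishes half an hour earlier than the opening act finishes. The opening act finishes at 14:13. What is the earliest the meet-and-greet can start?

The intermission ends at 14:13 − 30 min = 13:43.
So the opening act starts at 13:43.
The intermission starts at 13:43 − 25 min = 13:18.
Soundcheck starts at 13:18 − 158 min = 10:40.
The meet-and-greet is bounded by soundcheck, so the earliest it can start is 10:40.

10:40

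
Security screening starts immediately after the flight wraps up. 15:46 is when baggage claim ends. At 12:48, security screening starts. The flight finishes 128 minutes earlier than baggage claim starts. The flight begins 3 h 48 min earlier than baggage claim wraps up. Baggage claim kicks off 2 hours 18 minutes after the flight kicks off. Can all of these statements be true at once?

No

The flight starts at 15:46 − 228 min = 11:58.
Baggage claim starts at 11:58 + 138 min = 14:16.
The flight ends at 14:16 − 128 min = 12:08.
So security screening starts at 12:08.
But security screening is also said to start at 12:48 — a 40-minute conflict.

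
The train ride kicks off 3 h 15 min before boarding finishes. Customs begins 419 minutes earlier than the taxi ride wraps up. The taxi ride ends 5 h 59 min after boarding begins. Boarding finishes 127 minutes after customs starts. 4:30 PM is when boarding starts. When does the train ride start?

The taxi ride ends at 4:30 PM + 359 min = 10:29 PM.
Customs starts at 10:29 PM − 419 min = 3:30 PM.
Boarding ends at 3:30 PM + 127 min = 5:37 PM.
The train ride starts at 5:37 PM − 195 min = 2:22 PM.

2:22 PM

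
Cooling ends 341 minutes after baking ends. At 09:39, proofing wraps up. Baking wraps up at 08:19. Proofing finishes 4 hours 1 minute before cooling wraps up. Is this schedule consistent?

No

Cooling ends at 08:19 + 341 min = 14:00.
Proofing ends at 14:00 − 241 min = 09:59.
But proofing is also said to end at 09:39 — a 20-minute conflict.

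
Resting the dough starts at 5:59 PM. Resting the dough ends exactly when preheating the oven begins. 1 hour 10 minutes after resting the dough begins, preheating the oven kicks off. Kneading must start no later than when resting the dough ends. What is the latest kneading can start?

7:09 PM

Preheating the oven starts at 5:59 PM + 70 min = 7:09 PM.
So resting the dough ends at 7:09 PM.
Kneading is bounded by resting the dough, so the latest it can start is 7:09 PM.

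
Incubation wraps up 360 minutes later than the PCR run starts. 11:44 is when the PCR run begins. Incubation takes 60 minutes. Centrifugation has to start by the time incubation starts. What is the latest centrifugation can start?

Incubation ends at 11:44 + 360 min = 17:44.
Incubation starts at 17:44 − 60 min = 16:44.
Centrifugation is bounded by incubation, so the latest it can start is 16:44.

16:44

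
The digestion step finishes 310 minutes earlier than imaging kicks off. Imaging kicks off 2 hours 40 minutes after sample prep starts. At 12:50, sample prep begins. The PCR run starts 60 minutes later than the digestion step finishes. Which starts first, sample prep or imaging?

Imaging starts at 12:50 + 160 min = 15:30.
Sample prep starts at 12:50 and imaging starts at 15:30, so sample prep is first.

sample prep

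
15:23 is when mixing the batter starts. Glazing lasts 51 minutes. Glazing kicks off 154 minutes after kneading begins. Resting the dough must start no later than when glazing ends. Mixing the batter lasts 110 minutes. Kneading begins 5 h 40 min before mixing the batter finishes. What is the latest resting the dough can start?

14:58

Mixing the batter ends at 15:23 + 110 min = 17:13.
Kneading starts at 17:13 − 340 min = 11:33.
Glazing starts at 11:33 + 154 min = 14:07.
Glazing ends at 14:07 + 51 min = 14:58.
Resting the dough is bounded by glazing, so the latest it can start is 14:58.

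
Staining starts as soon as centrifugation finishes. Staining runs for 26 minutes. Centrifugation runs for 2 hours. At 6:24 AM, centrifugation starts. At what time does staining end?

8:50 AM

Centrifugation ends at 6:24 AM + 120 min = 8:24 AM.
So staining starts at 8:24 AM.
Staining ends at 8:24 AM + 26 min = 8:50 AM.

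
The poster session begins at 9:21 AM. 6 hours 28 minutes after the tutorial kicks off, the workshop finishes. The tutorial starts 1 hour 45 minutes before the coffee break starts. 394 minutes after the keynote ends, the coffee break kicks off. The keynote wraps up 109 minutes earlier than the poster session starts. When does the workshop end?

The keynote ends at 9:21 AM − 109 min = 7:32 AM.
The coffee break starts at 7:32 AM + 394 min = 2:06 PM.
The tutorial starts at 2:06 PM − 105 min = 12:21 PM.
The workshop ends at 12:21 PM + 388 min = 6:49 PM.

6:49 PM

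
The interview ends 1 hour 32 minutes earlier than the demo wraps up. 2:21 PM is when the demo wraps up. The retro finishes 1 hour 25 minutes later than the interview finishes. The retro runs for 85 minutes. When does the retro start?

12:49 PM

The interview ends at 2:21 PM − 92 min = 12:49 PM.
The retro ends at 12:49 PM + 85 min = 2:14 PM.
The retro starts at 2:14 PM − 85 min = 12:49 PM.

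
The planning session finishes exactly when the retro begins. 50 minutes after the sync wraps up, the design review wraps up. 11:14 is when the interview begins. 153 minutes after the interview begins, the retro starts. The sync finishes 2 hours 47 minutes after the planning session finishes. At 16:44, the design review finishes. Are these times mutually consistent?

The retro starts at 11:14 + 153 min = 13:47.
So the planning session ends at 13:47.
The sync ends at 13:47 + 167 min = 16:34.
The design review ends at 16:34 + 50 min = 17:24.
But the design review is also said to end at 16:44 — a 40-minute conflict.

No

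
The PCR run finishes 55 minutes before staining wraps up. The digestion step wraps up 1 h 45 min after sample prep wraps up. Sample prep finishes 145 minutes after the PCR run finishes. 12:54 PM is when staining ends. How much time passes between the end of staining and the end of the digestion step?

The PCR run ends at 12:54 PM − 55 min = 11:59 AM.
Sample prep ends at 11:59 AM + 145 min = 2:24 PM.
The digestion step ends at 2:24 PM + 105 min = 4:09 PM.
From 12:54 PM to 4:09 PM is 195 minutes.

195 minutes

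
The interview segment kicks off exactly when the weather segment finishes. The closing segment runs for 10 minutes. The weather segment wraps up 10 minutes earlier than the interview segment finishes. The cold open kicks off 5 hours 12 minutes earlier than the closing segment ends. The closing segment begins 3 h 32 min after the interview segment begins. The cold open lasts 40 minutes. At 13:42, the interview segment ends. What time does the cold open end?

The weather segment ends at 13:42 − 10 min = 13:32.
So the interview segment starts at 13:32.
The closing segment starts at 13:32 + 212 min = 17:04.
The closing segment ends at 17:04 + 10 min = 17:14.
The cold open starts at 17:14 − 312 min = 12:02.
The cold open ends at 12:02 + 40 min = 12:42.

12:42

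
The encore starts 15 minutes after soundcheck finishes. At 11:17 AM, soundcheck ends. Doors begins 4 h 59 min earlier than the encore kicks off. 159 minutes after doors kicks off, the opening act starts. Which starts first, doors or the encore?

doors

The encore starts at 11:17 AM + 15 min = 11:32 AM.
Doors starts at 11:32 AM − 299 min = 6:33 AM.
Doors starts at 6:33 AM and the encore starts at 11:32 AM, so doors is first.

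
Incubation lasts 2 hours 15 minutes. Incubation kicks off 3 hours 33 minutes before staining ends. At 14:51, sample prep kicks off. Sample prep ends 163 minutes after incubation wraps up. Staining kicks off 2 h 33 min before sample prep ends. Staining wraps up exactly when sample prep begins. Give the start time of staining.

13:43

Staining ends at 14:51.
Incubation starts at 14:51 − 213 min = 11:18.
Incubation ends at 11:18 + 135 min = 13:33.
Sample prep ends at 13:33 + 163 min = 16:16.
Staining starts at 16:16 − 153 min = 13:43.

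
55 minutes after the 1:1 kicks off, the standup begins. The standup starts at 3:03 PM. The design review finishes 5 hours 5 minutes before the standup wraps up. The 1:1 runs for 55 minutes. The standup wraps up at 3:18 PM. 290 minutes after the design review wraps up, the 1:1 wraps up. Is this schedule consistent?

The design review ends at 3:18 PM − 305 min = 10:13 AM.
The 1:1 ends at 10:13 AM + 290 min = 3:03 PM.
The 1:1 starts at 3:03 PM − 55 min = 2:08 PM.
The standup starts at 2:08 PM + 55 min = 3:03 PM.
That matches the stated 3:03 PM, so the schedule is consistent.

Yes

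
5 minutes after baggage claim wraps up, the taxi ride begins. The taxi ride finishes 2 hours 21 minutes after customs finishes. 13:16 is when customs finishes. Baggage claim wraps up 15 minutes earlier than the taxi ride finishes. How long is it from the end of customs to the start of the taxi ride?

The taxi ride ends at 13:16 + 141 min = 15:37.
Baggage claim ends at 15:37 − 15 min = 15:22.
The taxi ride starts at 15:22 + 5 min = 15:27.
From 13:16 to 15:27 is 2 hours 11 minutes.

2 hours 11 minutes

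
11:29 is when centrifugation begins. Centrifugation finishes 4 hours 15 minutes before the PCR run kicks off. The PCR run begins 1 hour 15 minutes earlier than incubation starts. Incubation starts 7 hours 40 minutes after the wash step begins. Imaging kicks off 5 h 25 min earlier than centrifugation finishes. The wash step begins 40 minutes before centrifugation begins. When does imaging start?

The wash step starts at 11:29 − 40 min = 10:49.
Incubation starts at 10:49 + 460 min = 18:29.
The PCR run starts at 18:29 − 75 min = 17:14.
Centrifugation ends at 17:14 − 255 min = 12:59.
Imaging starts at 12:59 − 325 min = 07:34.

07:34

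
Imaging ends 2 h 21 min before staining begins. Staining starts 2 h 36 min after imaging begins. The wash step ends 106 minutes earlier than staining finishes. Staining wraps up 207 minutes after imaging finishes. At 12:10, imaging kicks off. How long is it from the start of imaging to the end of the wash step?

116 minutes

Staining starts at 12:10 + 156 min = 14:46.
Imaging ends at 14:46 − 141 min = 12:25.
Staining ends at 12:25 + 207 min = 15:52.
The wash step ends at 15:52 − 106 min = 14:06.
From 12:10 to 14:06 is 116 minutes.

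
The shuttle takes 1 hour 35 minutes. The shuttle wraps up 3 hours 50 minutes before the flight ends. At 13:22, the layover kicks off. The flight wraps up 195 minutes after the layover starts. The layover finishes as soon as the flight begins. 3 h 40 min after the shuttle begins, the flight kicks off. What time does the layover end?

The flight ends at 13:22 + 195 min = 16:37.
The shuttle ends at 16:37 − 230 min = 12:47.
The shuttle starts at 12:47 − 95 min = 11:12.
The flight starts at 11:12 + 220 min = 14:52.
So the layover ends at 14:52.

14:52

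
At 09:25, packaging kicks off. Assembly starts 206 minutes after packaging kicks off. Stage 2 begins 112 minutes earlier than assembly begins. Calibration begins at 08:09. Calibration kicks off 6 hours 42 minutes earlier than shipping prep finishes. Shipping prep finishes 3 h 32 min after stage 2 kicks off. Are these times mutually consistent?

Assembly starts at 09:25 + 206 min = 12:51.
Stage 2 starts at 12:51 − 112 min = 10:59.
Shipping prep ends at 10:59 + 212 min = 14:31.
Calibration starts at 14:31 − 402 min = 07:49.
But calibration is also said to start at 08:09 — a 20-minute conflict.

No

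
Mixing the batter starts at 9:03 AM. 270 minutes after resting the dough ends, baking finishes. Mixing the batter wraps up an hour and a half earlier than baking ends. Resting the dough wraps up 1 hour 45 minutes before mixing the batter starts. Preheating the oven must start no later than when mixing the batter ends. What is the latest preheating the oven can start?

10:18 AM

Resting the dough ends at 9:03 AM − 105 min = 7:18 AM.
Baking ends at 7:18 AM + 270 min = 11:48 AM.
Mixing the batter ends at 11:48 AM − 90 min = 10:18 AM.
Preheating the oven is bounded by mixing the batter, so the latest it can start is 10:18 AM.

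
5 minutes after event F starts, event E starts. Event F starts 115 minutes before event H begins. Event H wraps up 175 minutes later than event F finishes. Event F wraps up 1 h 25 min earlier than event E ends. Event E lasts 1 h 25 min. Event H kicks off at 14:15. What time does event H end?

15:20

Event F starts at 14:15 − 115 min = 12:20.
Event E starts at 12:20 + 5 min = 12:25.
Event E ends at 12:25 + 85 min = 13:50.
Event F ends at 13:50 − 85 min = 12:25.
Event H ends at 12:25 + 175 min = 15:20.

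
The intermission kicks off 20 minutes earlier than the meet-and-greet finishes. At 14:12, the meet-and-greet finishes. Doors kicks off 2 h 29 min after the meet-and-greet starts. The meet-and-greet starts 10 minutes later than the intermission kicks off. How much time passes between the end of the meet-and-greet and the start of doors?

The intermission starts at 14:12 − 20 min = 13:52.
The meet-and-greet starts at 13:52 + 10 min = 14:02.
Doors starts at 14:02 + 149 min = 16:31.
From 14:12 to 16:31 is 2 hours 19 minutes.

2 hours 19 minutes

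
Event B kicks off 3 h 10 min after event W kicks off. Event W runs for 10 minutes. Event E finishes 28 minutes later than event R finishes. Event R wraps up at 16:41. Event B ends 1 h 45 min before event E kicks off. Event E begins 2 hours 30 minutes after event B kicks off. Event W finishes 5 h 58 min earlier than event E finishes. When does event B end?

14:56

Event E ends at 16:41 + 28 min = 17:09.
Event W ends at 17:09 − 358 min = 11:11.
Event W starts at 11:11 − 10 min = 11:01.
Event B starts at 11:01 + 190 min = 14:11.
Event E starts at 14:11 + 150 min = 16:41.
Event B ends at 16:41 − 105 min = 14:56.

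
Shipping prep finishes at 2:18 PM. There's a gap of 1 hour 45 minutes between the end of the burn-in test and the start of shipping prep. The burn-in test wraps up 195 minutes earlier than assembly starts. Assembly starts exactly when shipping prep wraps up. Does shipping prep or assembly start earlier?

Assembly starts at 2:18 PM.
The burn-in test ends at 2:18 PM − 195 min = 11:03 AM.
Shipping prep starts at 11:03 AM + 105 min = 12:48 PM.
Shipping prep starts at 12:48 PM and assembly starts at 2:18 PM, so shipping prep is first.

shipping prep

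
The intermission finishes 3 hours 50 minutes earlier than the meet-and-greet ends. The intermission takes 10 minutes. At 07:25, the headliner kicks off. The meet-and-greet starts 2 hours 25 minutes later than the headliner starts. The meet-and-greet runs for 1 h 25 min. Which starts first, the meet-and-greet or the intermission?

the intermission

The meet-and-greet starts at 07:25 + 145 min = 09:50.
The meet-and-greet ends at 09:50 + 85 min = 11:15.
The intermission ends at 11:15 − 230 min = 07:25.
The intermission starts at 07:25 − 10 min = 07:15.
The meet-and-greet starts at 09:50 and the intermission starts at 07:15, so the intermission is first.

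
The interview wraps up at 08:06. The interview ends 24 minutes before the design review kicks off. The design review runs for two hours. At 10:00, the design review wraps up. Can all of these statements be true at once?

No

The design review starts at 10:00 − 120 min = 08:00.
The interview ends at 08:00 − 24 min = 07:36.
But the interview is also said to end at 08:06 — a 30-minute conflict.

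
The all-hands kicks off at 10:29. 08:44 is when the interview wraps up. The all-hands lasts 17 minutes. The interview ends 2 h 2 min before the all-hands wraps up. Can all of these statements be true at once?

The all-hands ends at 10:29 + 17 min = 10:46.
The interview ends at 10:46 − 122 min = 08:44.
That matches the stated 08:44, so the schedule is consistent.

Yes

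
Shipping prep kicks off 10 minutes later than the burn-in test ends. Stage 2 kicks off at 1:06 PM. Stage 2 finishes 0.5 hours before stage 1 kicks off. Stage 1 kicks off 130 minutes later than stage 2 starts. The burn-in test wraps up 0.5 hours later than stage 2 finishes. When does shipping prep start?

3:26 PM

Stage 1 starts at 1:06 PM + 130 min = 3:16 PM.
Stage 2 ends at 3:16 PM − 30 min = 2:46 PM.
The burn-in test ends at 2:46 PM + 30 min = 3:16 PM.
Shipping prep starts at 3:16 PM + 10 min = 3:26 PM.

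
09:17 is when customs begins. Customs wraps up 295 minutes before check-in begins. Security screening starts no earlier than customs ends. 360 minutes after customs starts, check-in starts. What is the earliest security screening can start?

Check-in starts at 09:17 + 360 min = 15:17.
Customs ends at 15:17 − 295 min = 10:22.
Security screening is bounded by customs, so the earliest it can start is 10:22.

10:22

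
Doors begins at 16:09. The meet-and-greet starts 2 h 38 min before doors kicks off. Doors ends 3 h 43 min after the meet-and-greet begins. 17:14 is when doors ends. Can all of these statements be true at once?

The meet-and-greet starts at 16:09 − 158 min = 13:31.
Doors ends at 13:31 + 223 min = 17:14.
That matches the stated 17:14, so the schedule is consistent.

Yes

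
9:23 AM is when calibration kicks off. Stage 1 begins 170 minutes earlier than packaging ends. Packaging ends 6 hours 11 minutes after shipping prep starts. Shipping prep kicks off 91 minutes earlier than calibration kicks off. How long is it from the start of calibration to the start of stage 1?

1 hour 50 minutes

Shipping prep starts at 9:23 AM − 91 min = 7:52 AM.
Packaging ends at 7:52 AM + 371 min = 2:03 PM.
Stage 1 starts at 2:03 PM − 170 min = 11:13 AM.
From 9:23 AM to 11:13 AM is 1 hour 50 minutes.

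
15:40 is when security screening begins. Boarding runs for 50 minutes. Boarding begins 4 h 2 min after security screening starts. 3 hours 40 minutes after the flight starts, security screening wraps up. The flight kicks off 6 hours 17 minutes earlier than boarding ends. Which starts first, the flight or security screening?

Boarding starts at 15:40 + 242 min = 19:42.
Boarding ends at 19:42 + 50 min = 20:32.
The flight starts at 20:32 − 377 min = 14:15.
The flight starts at 14:15 and security screening starts at 15:40, so the flight is first.

the flight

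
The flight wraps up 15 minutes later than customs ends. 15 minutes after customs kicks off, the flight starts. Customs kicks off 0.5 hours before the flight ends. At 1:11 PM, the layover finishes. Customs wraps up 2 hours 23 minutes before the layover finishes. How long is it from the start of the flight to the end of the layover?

2 h 23 min

Customs ends at 1:11 PM − 143 min = 10:48 AM.
The flight ends at 10:48 AM + 15 min = 11:03 AM.
Customs starts at 11:03 AM − 30 min = 10:33 AM.
The flight starts at 10:33 AM + 15 min = 10:48 AM.
From 10:48 AM to 1:11 PM is 2 h 23 min.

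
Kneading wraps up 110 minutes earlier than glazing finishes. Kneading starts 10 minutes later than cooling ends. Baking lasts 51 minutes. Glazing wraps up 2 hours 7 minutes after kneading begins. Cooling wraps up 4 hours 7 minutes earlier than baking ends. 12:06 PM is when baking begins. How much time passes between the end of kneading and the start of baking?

Baking ends at 12:06 PM + 51 min = 12:57 PM.
Cooling ends at 12:57 PM − 247 min = 8:50 AM.
Kneading starts at 8:50 AM + 10 min = 9:00 AM.
Glazing ends at 9:00 AM + 127 min = 11:07 AM.
Kneading ends at 11:07 AM − 110 min = 9:17 AM.
From 9:17 AM to 12:06 PM is 2 h 49 min.

2 h 49 min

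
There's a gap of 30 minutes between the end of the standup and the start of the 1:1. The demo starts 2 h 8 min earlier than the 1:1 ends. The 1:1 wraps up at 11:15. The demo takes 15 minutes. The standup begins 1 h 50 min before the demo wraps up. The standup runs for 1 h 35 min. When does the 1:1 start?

The demo starts at 11:15 − 128 min = 09:07.
The demo ends at 09:07 + 15 min = 09:22.
The standup starts at 09:22 − 110 min = 07:32.
The standup ends at 07:32 + 95 min = 09:07.
The 1:1 starts at 09:07 + 30 min = 09:37.

09:37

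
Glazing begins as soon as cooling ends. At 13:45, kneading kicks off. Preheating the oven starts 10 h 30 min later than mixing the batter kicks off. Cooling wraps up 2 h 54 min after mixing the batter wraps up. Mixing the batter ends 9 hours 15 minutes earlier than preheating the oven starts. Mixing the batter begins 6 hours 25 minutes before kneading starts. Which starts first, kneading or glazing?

Mixing the batter starts at 13:45 − 385 min = 07:20.
Preheating the oven starts at 07:20 + 630 min = 17:50.
Mixing the batter ends at 17:50 − 555 min = 08:35.
Cooling ends at 08:35 + 174 min = 11:29.
So glazing starts at 11:29.
Kneading starts at 13:45 and glazing starts at 11:29, so glazing is first.

glazing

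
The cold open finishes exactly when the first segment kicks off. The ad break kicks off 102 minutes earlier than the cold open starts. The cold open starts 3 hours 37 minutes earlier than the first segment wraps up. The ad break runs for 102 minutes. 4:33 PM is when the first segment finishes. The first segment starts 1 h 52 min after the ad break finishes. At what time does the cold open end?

2:48 PM

The cold open starts at 4:33 PM − 217 min = 12:56 PM.
The ad break starts at 12:56 PM − 102 min = 11:14 AM.
The ad break ends at 11:14 AM + 102 min = 12:56 PM.
The first segment starts at 12:56 PM + 112 min = 2:48 PM.
So the cold open ends at 2:48 PM.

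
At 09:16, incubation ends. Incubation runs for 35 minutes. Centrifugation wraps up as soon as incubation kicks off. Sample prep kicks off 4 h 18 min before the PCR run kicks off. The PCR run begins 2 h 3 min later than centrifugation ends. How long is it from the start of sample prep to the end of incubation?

170 minutes

Incubation starts at 09:16 − 35 min = 08:41.
So centrifugation ends at 08:41.
The PCR run starts at 08:41 + 123 min = 10:44.
Sample prep starts at 10:44 − 258 min = 06:26.
From 06:26 to 09:16 is 170 minutes.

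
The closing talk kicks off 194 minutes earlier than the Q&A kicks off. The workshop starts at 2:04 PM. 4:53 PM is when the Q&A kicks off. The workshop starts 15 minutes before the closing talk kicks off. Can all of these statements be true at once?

The closing talk starts at 4:53 PM − 194 min = 1:39 PM.
The workshop starts at 1:39 PM − 15 min = 1:24 PM.
But the workshop is also said to start at 2:04 PM — a 40-minute conflict.

No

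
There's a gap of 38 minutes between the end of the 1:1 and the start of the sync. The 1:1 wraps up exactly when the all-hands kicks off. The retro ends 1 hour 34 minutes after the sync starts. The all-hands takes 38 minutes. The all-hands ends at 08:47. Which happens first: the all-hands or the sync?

The all-hands starts at 08:47 − 38 min = 08:09.
So the 1:1 ends at 08:09.
The sync starts at 08:09 + 38 min = 08:47.
The all-hands starts at 08:09 and the sync starts at 08:47, so the all-hands is first.

the all-hands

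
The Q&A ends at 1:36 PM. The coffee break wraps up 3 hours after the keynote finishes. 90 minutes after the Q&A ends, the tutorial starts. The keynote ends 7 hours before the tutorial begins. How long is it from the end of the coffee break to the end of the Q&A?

150 minutes

The tutorial starts at 1:36 PM + 90 min = 3:06 PM.
The keynote ends at 3:06 PM − 420 min = 8:06 AM.
The coffee break ends at 8:06 AM + 180 min = 11:06 AM.
From 11:06 AM to 1:36 PM is 150 minutes.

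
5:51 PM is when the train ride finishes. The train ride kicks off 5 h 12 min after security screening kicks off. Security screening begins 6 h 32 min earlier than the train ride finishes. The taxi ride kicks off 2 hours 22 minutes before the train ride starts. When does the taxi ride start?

2:09 PM

Security screening starts at 5:51 PM − 392 min = 11:19 AM.
The train ride starts at 11:19 AM + 312 min = 4:31 PM.
The taxi ride starts at 4:31 PM − 142 min = 2:09 PM.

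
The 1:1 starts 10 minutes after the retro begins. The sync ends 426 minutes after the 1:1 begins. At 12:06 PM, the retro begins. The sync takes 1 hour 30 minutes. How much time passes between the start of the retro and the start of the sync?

5 hours 46 minutes

The 1:1 starts at 12:06 PM + 10 min = 12:16 PM.
The sync ends at 12:16 PM + 426 min = 7:22 PM.
The sync starts at 7:22 PM − 90 min = 5:52 PM.
From 12:06 PM to 5:52 PM is 5 hours 46 minutes.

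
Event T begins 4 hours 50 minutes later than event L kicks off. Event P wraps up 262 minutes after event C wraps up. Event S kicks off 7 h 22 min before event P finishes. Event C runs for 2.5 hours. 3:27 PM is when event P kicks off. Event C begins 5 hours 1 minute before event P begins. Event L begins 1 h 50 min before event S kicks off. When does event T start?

12:56 PM

Event C starts at 3:27 PM − 301 min = 10:26 AM.
Event C ends at 10:26 AM + 150 min = 12:56 PM.
Event P ends at 12:56 PM + 262 min = 5:18 PM.
Event S starts at 5:18 PM − 442 min = 9:56 AM.
Event L starts at 9:56 AM − 110 min = 8:06 AM.
Event T starts at 8:06 AM + 290 min = 12:56 PM.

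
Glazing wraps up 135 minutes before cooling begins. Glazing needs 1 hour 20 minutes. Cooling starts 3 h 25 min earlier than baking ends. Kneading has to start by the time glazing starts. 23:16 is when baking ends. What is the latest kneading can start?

16:16

Cooling starts at 23:16 − 205 min = 19:51.
Glazing ends at 19:51 − 135 min = 17:36.
Glazing starts at 17:36 − 80 min = 16:16.
Kneading is bounded by glazing, so the latest it can start is 16:16.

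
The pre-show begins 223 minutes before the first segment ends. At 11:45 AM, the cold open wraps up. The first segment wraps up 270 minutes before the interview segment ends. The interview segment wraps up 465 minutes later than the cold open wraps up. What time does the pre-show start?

11:17 AM

The interview segment ends at 11:45 AM + 465 min = 7:30 PM.
The first segment ends at 7:30 PM − 270 min = 3:00 PM.
The pre-show starts at 3:00 PM − 223 min = 11:17 AM.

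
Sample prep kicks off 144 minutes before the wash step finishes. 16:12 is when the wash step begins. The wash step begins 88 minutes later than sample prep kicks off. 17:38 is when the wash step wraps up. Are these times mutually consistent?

No

Sample prep starts at 17:38 − 144 min = 15:14.
The wash step starts at 15:14 + 88 min = 16:42.
But the wash step is also said to start at 16:12 — a 30-minute conflict.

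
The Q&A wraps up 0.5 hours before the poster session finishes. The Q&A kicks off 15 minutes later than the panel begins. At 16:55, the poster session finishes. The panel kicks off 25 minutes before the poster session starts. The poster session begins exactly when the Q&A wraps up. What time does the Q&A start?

16:15

The Q&A ends at 16:55 − 30 min = 16:25.
So the poster session starts at 16:25.
The panel starts at 16:25 − 25 min = 16:00.
The Q&A starts at 16:00 + 15 min = 16:15.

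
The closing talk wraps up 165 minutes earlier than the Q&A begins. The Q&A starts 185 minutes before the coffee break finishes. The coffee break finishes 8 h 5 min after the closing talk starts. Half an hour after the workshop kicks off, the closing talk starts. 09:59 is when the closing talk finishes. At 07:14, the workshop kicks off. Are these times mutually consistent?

The closing talk starts at 07:14 + 30 min = 07:44.
The coffee break ends at 07:44 + 485 min = 15:49.
The Q&A starts at 15:49 − 185 min = 12:44.
The closing talk ends at 12:44 − 165 min = 09:59.
That matches the stated 09:59, so the schedule is consistent.

Yes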